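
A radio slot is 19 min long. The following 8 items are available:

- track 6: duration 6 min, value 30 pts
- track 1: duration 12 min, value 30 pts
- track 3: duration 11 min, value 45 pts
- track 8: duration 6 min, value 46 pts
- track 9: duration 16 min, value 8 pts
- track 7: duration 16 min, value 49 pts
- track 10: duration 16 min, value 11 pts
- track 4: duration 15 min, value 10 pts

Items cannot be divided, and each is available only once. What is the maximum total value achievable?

Check high-value combinations within 19 min:
- track 3+track 8: duration 11+6=17, value 45+46=91
- track 6+track 8: duration 6+6=12, value 30+46=76
- track 1+track 8: duration 12+6=18, value 30+46=76
- track 6+track 3: duration 6+11=17, value 30+45=75
- track 6+track 1: duration 6+12=18, value 30+30=60
Best: 91 pts.

91 pts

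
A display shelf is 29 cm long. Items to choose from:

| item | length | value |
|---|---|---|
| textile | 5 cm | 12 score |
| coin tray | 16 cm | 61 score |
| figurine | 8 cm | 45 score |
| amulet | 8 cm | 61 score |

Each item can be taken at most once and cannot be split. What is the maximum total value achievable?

Check high-value combinations within 29 cm:
- textile+coin tray+amulet: length 5+16+8=29, value 12+61+61=134
- coin tray+amulet: length 16+8=24, value 61+61=122
- textile+figurine+amulet: length 5+8+8=21, value 12+45+61=118
- textile+coin tray+figurine: length 5+16+8=29, value 12+61+45=118
- figurine+amulet: length 8+8=16, value 45+61=106
Best: 134 score.

134 score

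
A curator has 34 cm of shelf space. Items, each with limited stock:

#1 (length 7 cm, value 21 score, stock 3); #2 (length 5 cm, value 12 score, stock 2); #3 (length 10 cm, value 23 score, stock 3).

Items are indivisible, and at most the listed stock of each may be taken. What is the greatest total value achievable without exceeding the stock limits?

89 score

Top feasible selections:
- 2×#1 + 2×#2 + 1×#3: length 34, value 89
- 2×#1 + 2×#3: length 34, value 88
Best: 89 score.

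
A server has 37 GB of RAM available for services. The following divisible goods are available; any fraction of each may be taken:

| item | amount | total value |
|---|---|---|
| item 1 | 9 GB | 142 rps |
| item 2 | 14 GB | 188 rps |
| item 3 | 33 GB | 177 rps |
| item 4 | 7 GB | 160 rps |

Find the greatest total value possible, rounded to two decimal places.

Take in order of value per unit:
- item 4 (160/7 per unit): all 7 → value 160, running total 160.00
- item 1 (142/9 per unit): all 9 → value 142, running total 302.00
- item 2 (188/14 per unit): all 14 → value 188, running total 490.00
- item 3 (177/33 per unit): 7 of 33 → value 7×177/33 = 37.5455, running total 527.55
Total 527.55.

527.55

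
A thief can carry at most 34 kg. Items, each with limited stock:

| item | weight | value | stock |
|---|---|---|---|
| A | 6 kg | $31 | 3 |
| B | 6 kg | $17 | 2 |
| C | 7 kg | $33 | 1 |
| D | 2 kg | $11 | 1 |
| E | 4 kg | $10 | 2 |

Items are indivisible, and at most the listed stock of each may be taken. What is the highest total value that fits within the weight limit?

$154

Top feasible selections:
- 3×A + 1×B + 1×C + 1×D: weight 33, value 154
- 3×A + 1×C + 1×D + 1×E: weight 31, value 147
- 3×A + 1×C + 2×E: weight 33, value 146
- 3×A + 1×B + 1×C: weight 31, value 143
Best: $154.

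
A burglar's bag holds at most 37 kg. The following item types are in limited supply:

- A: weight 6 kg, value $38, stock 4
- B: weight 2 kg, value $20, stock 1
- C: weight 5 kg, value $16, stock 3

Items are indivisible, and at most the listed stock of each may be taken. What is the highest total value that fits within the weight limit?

$204

Top feasible selections:
- 4×A + 1×B + 2×C: weight 36, value 204
- 4×A + 1×B + 1×C: weight 31, value 188
- 4×A + 2×C: weight 34, value 184
Best: $204.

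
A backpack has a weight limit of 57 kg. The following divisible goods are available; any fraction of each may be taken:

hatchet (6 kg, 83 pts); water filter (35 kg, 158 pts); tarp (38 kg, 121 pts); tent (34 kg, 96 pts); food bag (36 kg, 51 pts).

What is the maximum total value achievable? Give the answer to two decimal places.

Take in order of value per unit:
- hatchet (83/6 per unit): all 6 → value 83, running total 83.00
- water filter (158/35 per unit): all 35 → value 158, running total 241.00
- tarp (121/38 per unit): 16 of 38 → value 16×121/38 = 50.9474, running total 291.95
Total 291.95.

291.95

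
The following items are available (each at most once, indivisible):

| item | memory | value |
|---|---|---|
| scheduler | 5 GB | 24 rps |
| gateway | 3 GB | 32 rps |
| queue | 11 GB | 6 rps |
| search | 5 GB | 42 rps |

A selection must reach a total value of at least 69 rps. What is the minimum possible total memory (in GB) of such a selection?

8

Subsets with value ≥ 69, sorted by total memory:
- gateway+search: memory 8, value 74
- scheduler+gateway+search: memory 13, value 98
- gateway+queue+search: memory 19, value 80
Minimum memory: 8 GB.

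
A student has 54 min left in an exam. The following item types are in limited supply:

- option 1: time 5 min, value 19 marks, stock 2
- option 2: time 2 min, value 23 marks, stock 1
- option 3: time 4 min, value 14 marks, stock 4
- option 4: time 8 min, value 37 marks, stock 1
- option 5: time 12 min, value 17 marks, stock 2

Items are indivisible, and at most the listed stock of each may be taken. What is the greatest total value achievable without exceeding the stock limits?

171 marks

Top feasible selections:
- 2×option 1 + 1×option 2 + 4×option 3 + 1×option 4 + 1×option 5: time 48, value 171
- 2×option 1 + 1×option 2 + 2×option 3 + 1×option 4 + 2×option 5: time 52, value 160
Best: 171 marks.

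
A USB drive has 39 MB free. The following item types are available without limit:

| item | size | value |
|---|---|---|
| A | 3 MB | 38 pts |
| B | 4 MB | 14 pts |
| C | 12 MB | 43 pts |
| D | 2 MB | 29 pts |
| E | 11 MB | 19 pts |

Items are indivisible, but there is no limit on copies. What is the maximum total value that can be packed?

560 pts

Best value-per-unit is D at 29/2; filling with it alone gives 19×29 = 551.
Optimal mix: 1×A + 18×D → size 39, value 560.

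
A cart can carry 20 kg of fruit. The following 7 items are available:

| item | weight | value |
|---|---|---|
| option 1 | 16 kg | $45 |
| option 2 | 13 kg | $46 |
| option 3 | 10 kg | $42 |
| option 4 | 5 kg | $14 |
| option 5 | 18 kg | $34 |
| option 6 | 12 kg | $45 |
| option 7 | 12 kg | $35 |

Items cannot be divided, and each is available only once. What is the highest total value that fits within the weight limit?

$60

Check high-value combinations within 20 kg:
- option 2+option 4: weight 13+5=18, value 46+14=60
- option 4+option 6: weight 5+12=17, value 14+45=59
- option 3+option 4: weight 10+5=15, value 42+14=56
- option 4+option 7: weight 5+12=17, value 14+35=49
- option 2: weight 13, value 46
Best: $60.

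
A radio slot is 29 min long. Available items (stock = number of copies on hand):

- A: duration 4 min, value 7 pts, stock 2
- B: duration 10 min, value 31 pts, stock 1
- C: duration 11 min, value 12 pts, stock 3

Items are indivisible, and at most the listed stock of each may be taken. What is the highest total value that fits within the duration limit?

57 pts

Top feasible selections:
- 2×A + 1×B + 1×C: duration 29, value 57
- 1×A + 1×B + 1×C: duration 25, value 50
- 2×A + 1×B: duration 18, value 45
- 1×B + 1×C: duration 21, value 43
Best: 57 pts.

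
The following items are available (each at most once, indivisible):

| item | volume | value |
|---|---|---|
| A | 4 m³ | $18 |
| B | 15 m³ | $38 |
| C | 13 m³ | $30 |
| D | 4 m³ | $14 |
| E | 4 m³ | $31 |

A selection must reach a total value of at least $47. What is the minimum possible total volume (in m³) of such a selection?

8

Subsets with value ≥ 47, sorted by total volume:
- A+E: volume 8, value 49
- A+D+E: volume 12, value 63
Minimum volume: 8 m³.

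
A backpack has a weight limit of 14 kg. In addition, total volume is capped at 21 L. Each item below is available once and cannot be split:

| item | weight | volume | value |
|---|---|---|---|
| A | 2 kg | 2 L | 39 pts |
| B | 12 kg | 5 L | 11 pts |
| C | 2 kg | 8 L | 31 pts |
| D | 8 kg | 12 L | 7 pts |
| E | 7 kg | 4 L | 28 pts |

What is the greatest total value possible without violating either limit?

Feasible sets respecting both limits:
- A+C+E: weight 11, volume 14, value 98
- A+C: weight 4, volume 10, value 70
- A+E: weight 9, volume 6, value 67
- C+E: weight 9, volume 12, value 59
Best: 98 pts.

98 pts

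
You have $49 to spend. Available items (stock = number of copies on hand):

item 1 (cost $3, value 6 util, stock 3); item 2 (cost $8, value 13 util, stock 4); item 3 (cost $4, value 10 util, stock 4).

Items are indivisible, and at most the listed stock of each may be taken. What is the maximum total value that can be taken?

97 util

Best selections within cost 49 and stock limits:
- 3×item 1 + 3×item 2 + 4×item 3: cost 49, value 97
- 4×item 2 + 4×item 3: cost 48, value 92
- 2×item 1 + 3×item 2 + 4×item 3: cost 46, value 91
- 3×item 1 + 4×item 2 + 2×item 3: cost 49, value 90
Best: 97 util.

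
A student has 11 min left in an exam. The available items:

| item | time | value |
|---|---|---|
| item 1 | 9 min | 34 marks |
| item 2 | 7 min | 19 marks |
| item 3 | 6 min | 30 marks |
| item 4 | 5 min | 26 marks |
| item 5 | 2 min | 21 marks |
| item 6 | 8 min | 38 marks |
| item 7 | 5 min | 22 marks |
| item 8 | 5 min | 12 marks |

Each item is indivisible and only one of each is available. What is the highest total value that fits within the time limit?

59 marks

Check high-value combinations within 11 min:
- item 5+item 6: time 2+8=10, value 21+38=59
- item 3+item 4: time 6+5=11, value 30+26=56
- item 1+item 5: time 9+2=11, value 34+21=55
- item 3+item 7: time 6+5=11, value 30+22=52
Best: 59 marks.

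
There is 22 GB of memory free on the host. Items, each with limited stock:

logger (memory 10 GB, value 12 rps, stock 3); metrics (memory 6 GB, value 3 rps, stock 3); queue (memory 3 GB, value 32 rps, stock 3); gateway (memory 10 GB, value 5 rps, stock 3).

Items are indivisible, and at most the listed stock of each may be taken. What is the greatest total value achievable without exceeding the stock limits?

108 rps

Best selections within memory 22 and stock limits:
- 1×logger + 3×queue: memory 19, value 108
- 2×metrics + 3×queue: memory 21, value 102
Best: 108 rps.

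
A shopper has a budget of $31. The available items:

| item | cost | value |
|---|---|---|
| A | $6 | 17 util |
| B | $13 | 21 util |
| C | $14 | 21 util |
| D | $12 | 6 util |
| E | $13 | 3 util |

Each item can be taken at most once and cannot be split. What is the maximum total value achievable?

Check high-value combinations within $31:
- A+B+D: cost 6+13+12=31, value 17+21+6=44
- B+C: cost 13+14=27, value 21+21=42
- A+B: cost 6+13=19, value 17+21=38
Best: 44 util.

44 util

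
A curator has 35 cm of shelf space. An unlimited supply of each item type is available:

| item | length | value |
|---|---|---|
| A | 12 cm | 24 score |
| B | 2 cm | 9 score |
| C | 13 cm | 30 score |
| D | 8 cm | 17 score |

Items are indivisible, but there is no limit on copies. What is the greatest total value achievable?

153 score

Best value-per-unit is B at 9/2, and filling with it alone uses length 17×2=34. No mix of the others beats 17×9 = 153.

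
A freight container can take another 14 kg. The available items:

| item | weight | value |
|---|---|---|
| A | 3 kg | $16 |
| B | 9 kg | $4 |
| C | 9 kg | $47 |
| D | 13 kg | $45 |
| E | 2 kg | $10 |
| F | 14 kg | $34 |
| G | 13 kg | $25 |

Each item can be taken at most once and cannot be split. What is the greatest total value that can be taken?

$73

This is a 0/1 knapsack; check combinations near the capacity.
- A+C+E: weight 3+9+2=14, value 16+47+10=73
- A+C: weight 3+9=12, value 16+47=63
- C+E: weight 9+2=11, value 47+10=57
- C: weight 9, value 47
- D: weight 13, value 45
Best: $73.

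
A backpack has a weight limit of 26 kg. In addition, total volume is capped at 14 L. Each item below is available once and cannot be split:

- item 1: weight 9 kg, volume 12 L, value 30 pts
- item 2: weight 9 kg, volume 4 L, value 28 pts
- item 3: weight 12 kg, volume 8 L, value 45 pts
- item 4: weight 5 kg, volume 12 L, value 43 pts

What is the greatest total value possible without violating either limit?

Feasible sets respecting both limits:
- item 2+item 3: weight 21, volume 12, value 73
- item 3: weight 12, volume 8, value 45
- item 4: weight 5, volume 12, value 43
Best: 73 pts.

73 pts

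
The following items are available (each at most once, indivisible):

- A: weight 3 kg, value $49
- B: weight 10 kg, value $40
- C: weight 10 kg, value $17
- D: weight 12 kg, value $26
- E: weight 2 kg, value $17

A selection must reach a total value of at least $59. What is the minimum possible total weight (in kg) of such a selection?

5

Subsets with value ≥ 59, sorted by total weight:
- A+E: weight 5, value 66
- A+B: weight 13, value 89
- A+C: weight 13, value 66
- A+B+E: weight 15, value 106
Minimum weight: 5 kg.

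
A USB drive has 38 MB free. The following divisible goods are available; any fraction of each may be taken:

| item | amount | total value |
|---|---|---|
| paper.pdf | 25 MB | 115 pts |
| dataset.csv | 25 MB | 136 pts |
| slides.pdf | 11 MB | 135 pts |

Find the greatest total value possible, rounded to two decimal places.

280.20

Take in order of value per unit:
- slides.pdf (135/11 per unit): all 11 → value 135, running total 135.00
- dataset.csv (136/25 per unit): all 25 → value 136, running total 271.00
- paper.pdf (115/25 per unit): 2 of 25 → value 2×115/25 = 9.2000, running total 280.20
Total 280.20.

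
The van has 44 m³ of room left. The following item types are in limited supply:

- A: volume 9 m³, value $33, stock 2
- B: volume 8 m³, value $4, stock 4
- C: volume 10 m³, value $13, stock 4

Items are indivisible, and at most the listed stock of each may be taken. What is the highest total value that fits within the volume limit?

Top feasible selections:
- 2×A + 2×C: volume 38, value 92
- 2×A + 2×B + 1×C: volume 44, value 87
- 2×A + 1×B + 1×C: volume 36, value 83
Best: $92.

$92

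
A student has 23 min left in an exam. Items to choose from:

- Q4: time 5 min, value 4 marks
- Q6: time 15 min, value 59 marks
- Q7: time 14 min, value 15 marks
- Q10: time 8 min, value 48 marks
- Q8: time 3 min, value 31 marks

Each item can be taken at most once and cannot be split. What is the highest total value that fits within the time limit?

Check high-value combinations within 23 min:
- Q6+Q10: time 15+8=23, value 59+48=107
- Q4+Q6+Q8: time 5+15+3=23, value 4+59+31=94
- Q6+Q8: time 15+3=18, value 59+31=90
- Q4+Q10+Q8: time 5+8+3=16, value 4+48+31=83
- Q10+Q8: time 8+3=11, value 48+31=79
Best: 107 marks.

107 marks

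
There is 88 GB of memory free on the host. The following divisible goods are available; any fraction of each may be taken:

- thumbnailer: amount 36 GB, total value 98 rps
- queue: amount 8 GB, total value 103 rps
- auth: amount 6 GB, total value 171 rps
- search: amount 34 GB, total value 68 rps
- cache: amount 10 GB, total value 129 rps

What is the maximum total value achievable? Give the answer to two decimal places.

Take in order of value per unit:
- auth (171/6 per unit): all 6 → value 171, running total 171.00
- cache (129/10 per unit): all 10 → value 129, running total 300.00
- queue (103/8 per unit): all 8 → value 103, running total 403.00
- thumbnailer (98/36 per unit): all 36 → value 98, running total 501.00
- search (68/34 per unit): 28 of 34 → value 28×68/34 = 56.0000, running total 557.00
Total 557.00.

557.00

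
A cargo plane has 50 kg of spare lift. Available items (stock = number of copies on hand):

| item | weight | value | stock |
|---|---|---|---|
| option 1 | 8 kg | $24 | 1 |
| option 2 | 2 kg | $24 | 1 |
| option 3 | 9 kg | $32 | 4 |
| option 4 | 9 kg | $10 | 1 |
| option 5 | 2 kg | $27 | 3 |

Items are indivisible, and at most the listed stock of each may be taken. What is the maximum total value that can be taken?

$233

Best selections within weight 50 and stock limits:
- 1×option 2 + 4×option 3 + 3×option 5: weight 44, value 233
- 1×option 1 + 4×option 3 + 3×option 5: weight 50, value 233
- 1×option 1 + 1×option 2 + 4×option 3 + 2×option 5: weight 50, value 230
- 1×option 1 + 1×option 2 + 3×option 3 + 3×option 5: weight 43, value 225
Best: $233.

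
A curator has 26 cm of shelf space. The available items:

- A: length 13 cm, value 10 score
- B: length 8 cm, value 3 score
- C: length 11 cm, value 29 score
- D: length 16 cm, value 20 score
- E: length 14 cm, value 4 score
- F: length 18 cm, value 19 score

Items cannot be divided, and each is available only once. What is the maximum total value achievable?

Check high-value combinations within 26 cm:
- A+C: length 13+11=24, value 10+29=39
- C+E: length 11+14=25, value 29+4=33
- B+C: length 8+11=19, value 3+29=32
- C: length 11, value 29
Best: 39 score.

39 score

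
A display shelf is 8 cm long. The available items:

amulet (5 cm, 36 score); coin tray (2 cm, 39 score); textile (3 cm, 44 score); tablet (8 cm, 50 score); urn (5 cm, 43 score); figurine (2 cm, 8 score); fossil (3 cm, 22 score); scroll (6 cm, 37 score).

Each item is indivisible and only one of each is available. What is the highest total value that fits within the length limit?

This is a 0/1 knapsack; check combinations near the capacity.
- coin tray+textile+fossil: length 2+3+3=8, value 39+44+22=105
- coin tray+textile+figurine: length 2+3+2=7, value 39+44+8=91
- textile+urn: length 3+5=8, value 44+43=87
- coin tray+textile: length 2+3=5, value 39+44=83
- coin tray+urn: length 2+5=7, value 39+43=82
Best: 105 score.

105 score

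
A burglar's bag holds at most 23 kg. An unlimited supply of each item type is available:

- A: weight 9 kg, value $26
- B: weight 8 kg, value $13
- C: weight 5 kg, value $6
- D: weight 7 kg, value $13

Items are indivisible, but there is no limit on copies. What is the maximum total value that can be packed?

Best value-per-unit is A at 26/9; filling with it alone gives 2×26 = 52.
Optimal mix: 2×A + 1×C → weight 23, value 58.

$58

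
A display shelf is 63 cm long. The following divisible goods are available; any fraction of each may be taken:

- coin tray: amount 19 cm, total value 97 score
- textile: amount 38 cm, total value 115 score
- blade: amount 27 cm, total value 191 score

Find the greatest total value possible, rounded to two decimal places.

339.45

Take in order of value per unit:
- blade (191/27 per unit): all 27 → value 191, running total 191.00
- coin tray (97/19 per unit): all 19 → value 97, running total 288.00
- textile (115/38 per unit): 17 of 38 → value 17×115/38 = 51.4474, running total 339.45
Total 339.45.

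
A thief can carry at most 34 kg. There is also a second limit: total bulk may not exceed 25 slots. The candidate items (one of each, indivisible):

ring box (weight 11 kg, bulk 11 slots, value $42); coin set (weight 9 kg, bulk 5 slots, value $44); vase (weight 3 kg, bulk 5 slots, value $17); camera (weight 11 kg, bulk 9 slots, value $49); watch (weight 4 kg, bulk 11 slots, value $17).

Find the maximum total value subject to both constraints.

Feasible sets respecting both limits:
- ring box+coin set+camera: weight 31, bulk 25, value 135
- coin set+vase+camera: weight 23, bulk 19, value 110
- coin set+camera+watch: weight 24, bulk 25, value 110
Best: $135.

$135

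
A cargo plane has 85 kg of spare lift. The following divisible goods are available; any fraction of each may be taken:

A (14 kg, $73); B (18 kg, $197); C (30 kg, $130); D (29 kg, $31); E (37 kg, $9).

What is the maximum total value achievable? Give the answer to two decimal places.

424.59

Take in order of value per unit:
- B (197/18 per unit): all 18 → value 197, running total 197.00
- A (73/14 per unit): all 14 → value 73, running total 270.00
- C (130/30 per unit): all 30 → value 130, running total 400.00
- D (31/29 per unit): 23 of 29 → value 23×31/29 = 24.5862, running total 424.59
Total 424.59.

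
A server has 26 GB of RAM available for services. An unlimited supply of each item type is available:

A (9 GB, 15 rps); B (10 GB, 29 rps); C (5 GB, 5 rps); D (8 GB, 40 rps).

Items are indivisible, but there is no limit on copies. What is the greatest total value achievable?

120 rps

Best value-per-unit is D at 40/8, and filling with it alone uses memory 3×8=24. No mix of the others beats 3×40 = 120.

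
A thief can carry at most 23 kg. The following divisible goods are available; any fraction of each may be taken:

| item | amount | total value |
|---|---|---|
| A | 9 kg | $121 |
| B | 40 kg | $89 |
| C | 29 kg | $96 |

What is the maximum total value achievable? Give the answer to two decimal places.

Take in order of value per unit:
- A (121/9 per unit): all 9 → value 121, running total 121.00
- C (96/29 per unit): 14 of 29 → value 14×96/29 = 46.3448, running total 167.34
Total 167.34.

167.34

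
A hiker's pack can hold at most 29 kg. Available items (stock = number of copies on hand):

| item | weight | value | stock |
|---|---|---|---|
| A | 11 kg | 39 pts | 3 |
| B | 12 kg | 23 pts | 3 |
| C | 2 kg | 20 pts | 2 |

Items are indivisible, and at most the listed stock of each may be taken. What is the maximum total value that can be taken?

118 pts

Best selections within weight 29 and stock limits:
- 2×A + 2×C: weight 26, value 118
- 1×A + 1×B + 2×C: weight 27, value 102
Best: 118 pts.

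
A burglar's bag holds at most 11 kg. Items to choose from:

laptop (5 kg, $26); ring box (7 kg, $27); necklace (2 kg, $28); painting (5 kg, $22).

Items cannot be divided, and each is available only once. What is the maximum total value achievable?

$55

Check high-value combinations within 11 kg:
- ring box+necklace: weight 7+2=9, value 27+28=55
- laptop+necklace: weight 5+2=7, value 26+28=54
- necklace+painting: weight 2+5=7, value 28+22=50
- laptop+painting: weight 5+5=10, value 26+22=48
- necklace: weight 2, value 28
Best: $55.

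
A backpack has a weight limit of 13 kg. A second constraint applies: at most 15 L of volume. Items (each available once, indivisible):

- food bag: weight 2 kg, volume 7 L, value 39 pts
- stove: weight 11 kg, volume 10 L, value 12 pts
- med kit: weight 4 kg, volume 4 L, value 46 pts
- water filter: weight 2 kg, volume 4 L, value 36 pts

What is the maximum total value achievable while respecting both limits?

Feasible sets respecting both limits:
- food bag+med kit+water filter: weight 8, volume 15, value 121
- food bag+med kit: weight 6, volume 11, value 85
- med kit+water filter: weight 6, volume 8, value 82
- food bag+water filter: weight 4, volume 11, value 75
Best: 121 pts.

121 pts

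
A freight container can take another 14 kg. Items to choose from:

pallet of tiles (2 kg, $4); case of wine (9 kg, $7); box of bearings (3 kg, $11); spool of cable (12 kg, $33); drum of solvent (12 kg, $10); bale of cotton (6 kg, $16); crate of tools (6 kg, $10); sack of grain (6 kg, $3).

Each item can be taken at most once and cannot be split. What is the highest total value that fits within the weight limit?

$37

This is a 0/1 knapsack; check combinations near the capacity.
- pallet of tiles+spool of cable: weight 2+12=14, value 4+33=37
- spool of cable: weight 12, value 33
- pallet of tiles+box of bearings+bale of cotton: weight 2+3+6=11, value 4+11+16=31
- pallet of tiles+bale of cotton+crate of tools: weight 2+6+6=14, value 4+16+10=30
Best: $37.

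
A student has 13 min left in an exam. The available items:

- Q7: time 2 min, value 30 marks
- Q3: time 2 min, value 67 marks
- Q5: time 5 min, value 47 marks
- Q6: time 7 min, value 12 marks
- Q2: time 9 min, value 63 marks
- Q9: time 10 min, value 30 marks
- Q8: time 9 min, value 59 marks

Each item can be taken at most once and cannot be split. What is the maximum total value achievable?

160 marks

Check high-value combinations within 13 min:
- Q7+Q3+Q2: time 2+2+9=13, value 30+67+63=160
- Q7+Q3+Q8: time 2+2+9=13, value 30+67+59=156
- Q7+Q3+Q5: time 2+2+5=9, value 30+67+47=144
- Q3+Q2: time 2+9=11, value 67+63=130
Best: 160 marks.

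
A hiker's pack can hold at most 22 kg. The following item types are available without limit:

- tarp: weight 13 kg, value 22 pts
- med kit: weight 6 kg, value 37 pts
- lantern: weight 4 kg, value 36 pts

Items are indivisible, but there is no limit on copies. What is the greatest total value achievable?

181 pts

Best value-per-unit is lantern at 36/4; filling with it alone gives 5×36 = 180.
Optimal mix: 1×med kit + 4×lantern → weight 22, value 181.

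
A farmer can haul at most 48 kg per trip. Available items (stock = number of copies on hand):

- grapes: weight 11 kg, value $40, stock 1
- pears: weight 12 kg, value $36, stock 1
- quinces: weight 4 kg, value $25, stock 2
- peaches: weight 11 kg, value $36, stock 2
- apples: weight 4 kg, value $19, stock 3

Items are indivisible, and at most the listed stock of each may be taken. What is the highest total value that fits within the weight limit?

$183

Top feasible selections:
- 1×grapes + 2×quinces + 1×peaches + 3×apples: weight 42, value 183
- 1×grapes + 1×pears + 2×quinces + 3×apples: weight 43, value 183
- 1×grapes + 2×quinces + 2×peaches + 1×apples: weight 45, value 181
- 1×grapes + 1×pears + 2×quinces + 1×peaches + 1×apples: weight 46, value 181
Best: $183.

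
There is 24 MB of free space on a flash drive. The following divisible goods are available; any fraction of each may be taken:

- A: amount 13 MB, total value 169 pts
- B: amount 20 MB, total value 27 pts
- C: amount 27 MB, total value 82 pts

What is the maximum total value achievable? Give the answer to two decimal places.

202.41

Take in order of value per unit:
- A (169/13 per unit): all 13 → value 169, running total 169.00
- C (82/27 per unit): 11 of 27 → value 11×82/27 = 33.4074, running total 202.41
Total 202.41.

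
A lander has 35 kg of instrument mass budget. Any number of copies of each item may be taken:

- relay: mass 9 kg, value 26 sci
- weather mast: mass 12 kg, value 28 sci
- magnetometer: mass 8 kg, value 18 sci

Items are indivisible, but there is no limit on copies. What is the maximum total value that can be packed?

Best value-per-unit is relay at 26/9; filling with it alone gives 3×26 = 78.
Optimal mix: 3×relay + 1×magnetometer → mass 35, value 96.

96 sci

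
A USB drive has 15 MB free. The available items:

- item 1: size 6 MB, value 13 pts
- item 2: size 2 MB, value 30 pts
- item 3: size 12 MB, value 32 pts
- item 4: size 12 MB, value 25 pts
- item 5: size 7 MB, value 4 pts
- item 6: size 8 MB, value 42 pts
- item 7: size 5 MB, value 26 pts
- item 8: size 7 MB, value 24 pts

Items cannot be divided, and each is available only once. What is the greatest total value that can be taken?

Check high-value combinations within 15 MB:
- item 2+item 6+item 7: size 2+8+5=15, value 30+42+26=98
- item 2+item 7+item 8: size 2+5+7=14, value 30+26+24=80
- item 2+item 6: size 2+8=10, value 30+42=72
- item 1+item 2+item 7: size 6+2+5=13, value 13+30+26=69
Best: 98 pts.

98 pts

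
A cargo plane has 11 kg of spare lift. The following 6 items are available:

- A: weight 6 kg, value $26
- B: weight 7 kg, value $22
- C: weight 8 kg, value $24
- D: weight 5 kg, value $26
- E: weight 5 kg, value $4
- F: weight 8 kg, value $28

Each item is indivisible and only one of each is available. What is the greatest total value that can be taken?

Check high-value combinations within 11 kg:
- A+D: weight 6+5=11, value 26+26=52
- D+E: weight 5+5=10, value 26+4=30
- A+E: weight 6+5=11, value 26+4=30
- F: weight 8, value 28
- D: weight 5, value 26
Best: $52.

$52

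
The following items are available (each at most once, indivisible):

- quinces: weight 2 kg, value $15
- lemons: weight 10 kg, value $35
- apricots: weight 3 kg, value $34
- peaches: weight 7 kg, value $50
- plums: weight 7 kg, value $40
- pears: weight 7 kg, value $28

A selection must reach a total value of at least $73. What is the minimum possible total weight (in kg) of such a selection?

Subsets with value ≥ 73, sorted by total weight:
- apricots+peaches: weight 10, value 84
- apricots+plums: weight 10, value 74
- quinces+apricots+peaches: weight 12, value 99
- quinces+apricots+plums: weight 12, value 89
Minimum weight: 10 kg.

10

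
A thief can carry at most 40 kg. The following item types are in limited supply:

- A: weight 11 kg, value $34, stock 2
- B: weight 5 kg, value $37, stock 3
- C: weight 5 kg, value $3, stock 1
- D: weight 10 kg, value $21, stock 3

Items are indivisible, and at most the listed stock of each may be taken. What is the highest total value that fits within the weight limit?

$179

Top feasible selections:
- 2×A + 3×B: weight 37, value 179
- 1×A + 3×B + 1×D: weight 36, value 166
- 3×B + 1×C + 2×D: weight 40, value 156
- 3×B + 2×D: weight 35, value 153
Best: $179.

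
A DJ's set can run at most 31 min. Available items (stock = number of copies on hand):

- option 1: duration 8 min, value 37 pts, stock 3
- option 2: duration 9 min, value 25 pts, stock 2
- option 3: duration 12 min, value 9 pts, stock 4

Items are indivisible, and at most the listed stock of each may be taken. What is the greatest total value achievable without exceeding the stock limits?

111 pts

Best selections within duration 31 and stock limits:
- 3×option 1: duration 24, value 111
- 2×option 1 + 1×option 2: duration 25, value 99
- 1×option 1 + 2×option 2: duration 26, value 87
- 2×option 1 + 1×option 3: duration 28, value 83
Best: 111 pts.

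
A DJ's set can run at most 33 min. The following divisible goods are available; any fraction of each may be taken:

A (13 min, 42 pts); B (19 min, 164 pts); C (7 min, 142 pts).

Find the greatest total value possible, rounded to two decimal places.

328.62

Take in order of value per unit:
- C (142/7 per unit): all 7 → value 142, running total 142.00
- B (164/19 per unit): all 19 → value 164, running total 306.00
- A (42/13 per unit): 7 of 13 → value 7×42/13 = 22.6154, running total 328.62
Total 328.62.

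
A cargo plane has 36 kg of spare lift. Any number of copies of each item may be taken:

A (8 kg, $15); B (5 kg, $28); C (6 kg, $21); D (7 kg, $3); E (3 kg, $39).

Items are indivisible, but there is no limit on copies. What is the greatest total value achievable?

Best value-per-unit is E at 39/3, and filling with it alone uses weight 12×3=36. No mix of the others beats 12×39 = 468.

$468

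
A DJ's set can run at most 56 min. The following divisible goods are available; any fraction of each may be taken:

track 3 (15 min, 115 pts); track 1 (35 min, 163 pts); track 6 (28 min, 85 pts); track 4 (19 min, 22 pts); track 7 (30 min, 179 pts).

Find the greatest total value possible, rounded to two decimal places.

345.23

Take in order of value per unit:
- track 3 (115/15 per unit): all 15 → value 115, running total 115.00
- track 7 (179/30 per unit): all 30 → value 179, running total 294.00
- track 1 (163/35 per unit): 11 of 35 → value 11×163/35 = 51.2286, running total 345.23
Total 345.23.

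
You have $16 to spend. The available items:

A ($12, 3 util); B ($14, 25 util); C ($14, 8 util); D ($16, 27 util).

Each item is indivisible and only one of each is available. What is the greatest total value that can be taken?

This is a 0/1 knapsack; check combinations near the capacity.
- D: cost 16, value 27
- B: cost 14, value 25
- C: cost 14, value 8
Best: 27 util.

27 util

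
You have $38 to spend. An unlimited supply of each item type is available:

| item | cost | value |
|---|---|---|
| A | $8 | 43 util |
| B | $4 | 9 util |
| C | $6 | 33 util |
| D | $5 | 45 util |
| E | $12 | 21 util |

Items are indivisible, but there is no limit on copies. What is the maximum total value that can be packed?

Best value-per-unit is D at 45/5, and filling with it alone uses cost 7×5=35. No mix of the others beats 7×45 = 315.

315 util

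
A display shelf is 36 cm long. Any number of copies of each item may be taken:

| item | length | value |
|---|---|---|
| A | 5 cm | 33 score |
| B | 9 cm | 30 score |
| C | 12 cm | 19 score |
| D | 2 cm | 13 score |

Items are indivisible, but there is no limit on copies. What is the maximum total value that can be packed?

Best value-per-unit is A at 33/5; filling with it alone gives 7×33 = 231.
Optimal mix: 6×A + 3×D → length 36, value 237.

237 score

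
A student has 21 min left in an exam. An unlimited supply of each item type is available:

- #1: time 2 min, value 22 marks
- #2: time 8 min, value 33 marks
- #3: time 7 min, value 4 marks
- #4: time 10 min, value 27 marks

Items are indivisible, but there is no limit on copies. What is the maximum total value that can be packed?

220 marks

Best value-per-unit is #1 at 22/2, and filling with it alone uses time 10×2=20. No mix of the others beats 10×22 = 220.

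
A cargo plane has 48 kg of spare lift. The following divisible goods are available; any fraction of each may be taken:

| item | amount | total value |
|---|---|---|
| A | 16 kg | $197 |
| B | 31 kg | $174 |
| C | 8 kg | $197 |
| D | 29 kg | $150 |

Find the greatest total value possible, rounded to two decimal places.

Take in order of value per unit:
- C (197/8 per unit): all 8 → value 197, running total 197.00
- A (197/16 per unit): all 16 → value 197, running total 394.00
- B (174/31 per unit): 24 of 31 → value 24×174/31 = 134.7097, running total 528.71
Total 528.71.

528.71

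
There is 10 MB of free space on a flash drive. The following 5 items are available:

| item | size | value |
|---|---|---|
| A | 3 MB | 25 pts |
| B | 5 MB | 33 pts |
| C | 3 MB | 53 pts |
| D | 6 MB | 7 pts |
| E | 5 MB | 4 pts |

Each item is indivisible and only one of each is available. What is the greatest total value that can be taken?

This is a 0/1 knapsack; check combinations near the capacity.
- B+C: size 5+3=8, value 33+53=86
- A+C: size 3+3=6, value 25+53=78
- C+D: size 3+6=9, value 53+7=60
Best: 86 pts.

86 pts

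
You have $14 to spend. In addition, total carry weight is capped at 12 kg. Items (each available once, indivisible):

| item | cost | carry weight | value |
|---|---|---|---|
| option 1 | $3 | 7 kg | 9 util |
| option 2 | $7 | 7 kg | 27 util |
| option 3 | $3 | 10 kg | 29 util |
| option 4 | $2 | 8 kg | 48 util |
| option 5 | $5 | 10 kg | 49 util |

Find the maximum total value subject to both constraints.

Feasible sets respecting both limits:
- option 5: cost 5, carry weight 10, value 49
- option 4: cost 2, carry weight 8, value 48
- option 3: cost 3, carry weight 10, value 29
Best: 49 util.

49 util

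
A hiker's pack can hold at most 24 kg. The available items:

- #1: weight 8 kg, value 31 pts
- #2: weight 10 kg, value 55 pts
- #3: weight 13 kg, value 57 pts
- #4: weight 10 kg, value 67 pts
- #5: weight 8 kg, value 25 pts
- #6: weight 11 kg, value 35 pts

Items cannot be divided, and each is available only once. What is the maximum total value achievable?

124 pts

Check high-value combinations within 24 kg:
- #3+#4: weight 13+10=23, value 57+67=124
- #2+#4: weight 10+10=20, value 55+67=122
- #2+#3: weight 10+13=23, value 55+57=112
- #4+#6: weight 10+11=21, value 67+35=102
Best: 124 pts.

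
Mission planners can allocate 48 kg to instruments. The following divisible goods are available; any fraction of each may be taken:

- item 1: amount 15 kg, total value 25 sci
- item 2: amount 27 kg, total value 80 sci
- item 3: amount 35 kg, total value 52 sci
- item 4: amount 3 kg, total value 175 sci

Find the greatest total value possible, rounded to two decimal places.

284.46

Take in order of value per unit:
- item 4 (175/3 per unit): all 3 → value 175, running total 175.00
- item 2 (80/27 per unit): all 27 → value 80, running total 255.00
- item 1 (25/15 per unit): all 15 → value 25, running total 280.00
- item 3 (52/35 per unit): 3 of 35 → value 3×52/35 = 4.4571, running total 284.46
Total 284.46.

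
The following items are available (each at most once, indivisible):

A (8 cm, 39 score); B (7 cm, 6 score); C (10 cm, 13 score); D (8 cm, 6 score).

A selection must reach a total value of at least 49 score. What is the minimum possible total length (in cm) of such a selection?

18

Subsets with value ≥ 49, sorted by total length:
- A+C: length 18, value 52
- A+B+D: length 23, value 51
- A+B+C: length 25, value 58
Minimum length: 18 cm.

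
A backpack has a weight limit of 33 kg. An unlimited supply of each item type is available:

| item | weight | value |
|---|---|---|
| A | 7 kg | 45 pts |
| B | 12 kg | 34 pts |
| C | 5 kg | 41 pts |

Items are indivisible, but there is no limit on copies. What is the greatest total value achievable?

250 pts

Best value-per-unit is C at 41/5; filling with it alone gives 6×41 = 246.
Optimal mix: 1×A + 5×C → weight 32, value 250.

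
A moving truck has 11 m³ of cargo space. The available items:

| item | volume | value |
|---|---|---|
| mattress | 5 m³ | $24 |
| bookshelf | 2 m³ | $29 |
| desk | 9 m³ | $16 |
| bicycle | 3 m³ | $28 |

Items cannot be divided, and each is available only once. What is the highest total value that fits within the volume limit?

$81

Check high-value combinations within 11 m³:
- mattress+bookshelf+bicycle: volume 5+2+3=10, value 24+29+28=81
- bookshelf+bicycle: volume 2+3=5, value 29+28=57
- mattress+bookshelf: volume 5+2=7, value 24+29=53
Best: $81.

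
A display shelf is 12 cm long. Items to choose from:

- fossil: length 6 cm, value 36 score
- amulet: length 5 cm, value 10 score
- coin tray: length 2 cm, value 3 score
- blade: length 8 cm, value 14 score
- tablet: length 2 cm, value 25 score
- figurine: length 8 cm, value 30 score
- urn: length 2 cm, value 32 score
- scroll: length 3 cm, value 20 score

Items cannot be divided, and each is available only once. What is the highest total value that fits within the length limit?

Check high-value combinations within 12 cm:
- fossil+coin tray+tablet+urn: length 6+2+2+2=12, value 36+3+25+32=96
- fossil+tablet+urn: length 6+2+2=10, value 36+25+32=93
- fossil+urn+scroll: length 6+2+3=11, value 36+32+20=88
- tablet+figurine+urn: length 2+8+2=12, value 25+30+32=87
Best: 96 score.

96 score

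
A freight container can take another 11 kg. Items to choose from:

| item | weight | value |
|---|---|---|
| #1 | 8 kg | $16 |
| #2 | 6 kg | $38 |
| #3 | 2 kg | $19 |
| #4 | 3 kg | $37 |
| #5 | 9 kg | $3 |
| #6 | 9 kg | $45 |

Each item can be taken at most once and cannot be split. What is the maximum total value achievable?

Check high-value combinations within 11 kg:
- #2+#3+#4: weight 6+2+3=11, value 38+19+37=94
- #2+#4: weight 6+3=9, value 38+37=75
- #3+#6: weight 2+9=11, value 19+45=64
Best: $94.

$94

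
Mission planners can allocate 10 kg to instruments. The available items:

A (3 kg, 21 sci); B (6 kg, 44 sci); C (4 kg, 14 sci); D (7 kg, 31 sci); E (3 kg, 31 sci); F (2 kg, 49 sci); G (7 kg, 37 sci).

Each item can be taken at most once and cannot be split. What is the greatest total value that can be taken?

101 sci

Check high-value combinations within 10 kg:
- A+E+F: mass 3+3+2=8, value 21+31+49=101
- C+E+F: mass 4+3+2=9, value 14+31+49=94
- B+F: mass 6+2=8, value 44+49=93
- F+G: mass 2+7=9, value 49+37=86
- A+C+F: mass 3+4+2=9, value 21+14+49=84
Best: 101 sci.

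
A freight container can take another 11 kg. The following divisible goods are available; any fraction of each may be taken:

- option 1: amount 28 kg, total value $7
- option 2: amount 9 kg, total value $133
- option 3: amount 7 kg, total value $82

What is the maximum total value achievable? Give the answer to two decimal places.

156.43

Take in order of value per unit:
- option 2 (133/9 per unit): all 9 → value 133, running total 133.00
- option 3 (82/7 per unit): 2 of 7 → value 2×82/7 = 23.4286, running total 156.43
Total 156.43.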